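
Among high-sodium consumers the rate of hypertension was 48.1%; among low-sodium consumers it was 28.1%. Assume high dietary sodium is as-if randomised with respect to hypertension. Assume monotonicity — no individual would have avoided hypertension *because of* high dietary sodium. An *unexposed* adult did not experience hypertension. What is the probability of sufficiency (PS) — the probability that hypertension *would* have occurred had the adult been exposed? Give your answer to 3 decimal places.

p₁ = 0.481, p₀ = 0.281.
Under exogeneity and monotonicity, PS = (p₁ − p₀) / (1 − p₀).
PS = (0.481 − 0.281) / (1 − 0.281) = 0.2 / 0.719 ≈ 0.2782

PS ≈ 0.278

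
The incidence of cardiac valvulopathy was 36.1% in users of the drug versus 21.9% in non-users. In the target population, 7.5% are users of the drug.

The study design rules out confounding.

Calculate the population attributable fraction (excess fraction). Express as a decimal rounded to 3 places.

p₁ = 0.361, p₀ = 0.219.
Overall risk P(Y=1) = π·p₁ + (1−π)·p₀ = 0.075×0.361 + 0.925×0.219 = 0.22965.
Under exogeneity, PAF = [P(Y=1) − p₀] / P(Y=1).
PAF = (0.22965 − 0.219) / 0.22965 ≈ 0.0464

PAF ≈ 0.046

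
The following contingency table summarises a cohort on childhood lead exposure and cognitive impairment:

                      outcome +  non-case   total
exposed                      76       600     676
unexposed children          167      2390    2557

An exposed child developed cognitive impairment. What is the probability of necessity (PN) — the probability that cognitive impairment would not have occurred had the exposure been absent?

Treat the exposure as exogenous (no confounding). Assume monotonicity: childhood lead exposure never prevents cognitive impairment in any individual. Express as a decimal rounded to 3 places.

p₁ = P(outcome | exposed) = 76/676 = 0.11243
p₀ = P(outcome | unexposed) = 167/2557 = 0.065311
Under exogeneity and monotonicity, PN = (p₁ − p₀) / p₁.
PN = (0.11243 − 0.065311) / 0.11243 = 0.047115 / 0.11243 ≈ 0.4191

PN ≈ 0.419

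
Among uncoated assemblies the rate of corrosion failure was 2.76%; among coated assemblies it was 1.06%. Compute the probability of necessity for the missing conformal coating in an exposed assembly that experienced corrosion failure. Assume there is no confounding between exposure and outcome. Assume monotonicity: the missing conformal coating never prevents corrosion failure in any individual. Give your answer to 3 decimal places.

PN ≈ 0.616

p₁ = 0.0276, p₀ = 0.0106.
Under exogeneity and monotonicity, PN = (p₁ − p₀) / p₁.
PN = (0.0276 − 0.0106) / 0.0276 = 0.017 / 0.0276 ≈ 0.6159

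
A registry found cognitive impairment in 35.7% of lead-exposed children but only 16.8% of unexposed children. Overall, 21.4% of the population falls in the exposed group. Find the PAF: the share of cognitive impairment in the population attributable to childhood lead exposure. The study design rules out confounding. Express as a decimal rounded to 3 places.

p₁ = 0.357, p₀ = 0.168.
Overall risk P(Y=1) = π·p₁ + (1−π)·p₀ = 0.214×0.357 + 0.786×0.168 = 0.20845.
Under exogeneity, PAF = [P(Y=1) − p₀] / P(Y=1).
PAF = (0.20845 − 0.168) / 0.20845 ≈ 0.1940

PAF ≈ 0.194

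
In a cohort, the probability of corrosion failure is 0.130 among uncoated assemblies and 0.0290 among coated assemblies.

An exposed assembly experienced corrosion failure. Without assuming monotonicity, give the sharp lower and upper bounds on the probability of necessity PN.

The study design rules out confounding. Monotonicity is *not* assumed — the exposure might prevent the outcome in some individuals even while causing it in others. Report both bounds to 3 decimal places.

0.777 ≤ PN ≤ 1.000

Let p₁ = 0.13, p₀ = 0.029.
Under exogeneity alone the bounds on PN are max{0,(p₁−p₀)/p₁} ≤ PN ≤ min{1,(1−p₀)/p₁}.
  lower = (p₁ − p₀)/p₁ = 0.101 / 0.13 ≈ 0.7769
  upper = min{1, (1 − p₀)/p₁} = 0.971 / 0.13 ≈ 7.4692 → capped at 1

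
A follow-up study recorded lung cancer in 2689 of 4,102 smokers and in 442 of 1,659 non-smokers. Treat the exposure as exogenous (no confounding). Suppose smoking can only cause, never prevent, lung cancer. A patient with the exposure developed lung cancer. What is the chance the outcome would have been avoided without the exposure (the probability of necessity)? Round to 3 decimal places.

p₁ = P(outcome | exposed) = 2689/4102 = 0.65553
p₀ = P(outcome | unexposed) = 442/1659 = 0.26643
Under exogeneity and monotonicity, PN = (p₁ − p₀) / p₁.
PN = (0.65553 − 0.26643) / 0.65553 = 0.38911 / 0.65553 ≈ 0.5936

PN ≈ 0.594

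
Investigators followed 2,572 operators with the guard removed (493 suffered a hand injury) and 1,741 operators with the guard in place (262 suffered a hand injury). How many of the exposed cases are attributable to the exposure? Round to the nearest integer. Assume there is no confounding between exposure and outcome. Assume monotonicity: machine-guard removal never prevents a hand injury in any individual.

about 106 cases

p₁ = P(outcome | exposed) = 493/2572 = 0.19168
p₀ = P(outcome | unexposed) = 262/1741 = 0.15049
PN = (p₁ − p₀)/p₁ = (0.19168 − 0.15049) / 0.19168 ≈ 0.21490.
Attributable cases ≈ PN × (exposed cases) = 0.21490 × 493 ≈ 105.94.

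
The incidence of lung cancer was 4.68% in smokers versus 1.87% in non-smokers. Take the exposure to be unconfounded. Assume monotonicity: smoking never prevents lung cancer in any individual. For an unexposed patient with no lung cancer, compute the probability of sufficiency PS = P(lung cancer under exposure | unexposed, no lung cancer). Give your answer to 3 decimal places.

p₁ = 0.0468, p₀ = 0.0187.
Under exogeneity and monotonicity, PS = (p₁ − p₀) / (1 − p₀).
PS = (0.0468 − 0.0187) / (1 − 0.0187) = 0.0281 / 0.9813 ≈ 0.0286

PS ≈ 0.029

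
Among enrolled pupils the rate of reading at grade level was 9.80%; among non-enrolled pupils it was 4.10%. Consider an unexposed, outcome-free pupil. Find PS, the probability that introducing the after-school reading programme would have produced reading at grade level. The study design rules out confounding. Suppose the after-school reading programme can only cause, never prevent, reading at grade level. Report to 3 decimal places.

PS ≈ 0.059

p₁ = 0.098, p₀ = 0.041.
Under exogeneity and monotonicity, PS = (p₁ − p₀) / (1 − p₀).
PS = (0.098 − 0.041) / (1 − 0.041) = 0.057 / 0.959 ≈ 0.0594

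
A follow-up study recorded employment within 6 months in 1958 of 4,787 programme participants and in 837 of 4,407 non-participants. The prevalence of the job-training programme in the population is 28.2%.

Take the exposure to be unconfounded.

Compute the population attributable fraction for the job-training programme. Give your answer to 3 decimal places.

PAF ≈ 0.245

p₁ = P(outcome | exposed) = 1958/4787 = 0.40902
p₀ = P(outcome | unexposed) = 837/4407 = 0.18993
Overall risk P(Y=1) = π·p₁ + (1−π)·p₀ = 0.282×0.40902 + 0.718×0.18993 = 0.25171.
Under exogeneity, PAF = [P(Y=1) − p₀] / P(Y=1).
PAF = (0.25171 − 0.18993) / 0.25171 ≈ 0.2455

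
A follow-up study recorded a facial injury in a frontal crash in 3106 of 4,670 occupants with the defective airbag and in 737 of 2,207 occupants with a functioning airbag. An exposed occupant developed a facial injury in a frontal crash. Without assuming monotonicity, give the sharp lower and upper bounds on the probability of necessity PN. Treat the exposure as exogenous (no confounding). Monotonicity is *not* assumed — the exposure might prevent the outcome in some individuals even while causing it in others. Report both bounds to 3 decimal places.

p₁ = P(outcome | exposed) = 3106/4670 = 0.6651
p₀ = P(outcome | unexposed) = 737/2207 = 0.33394
Under exogeneity alone the bounds on PN are max{0,(p₁−p₀)/p₁} ≤ PN ≤ min{1,(1−p₀)/p₁}.
  lower = (p₁ − p₀)/p₁ = 0.33116 / 0.6651 ≈ 0.4979
  upper = min{1, (1 − p₀)/p₁} = 0.66606 / 0.6651 ≈ 1.0015 → capped at 1

0.498 ≤ PN ≤ 1.000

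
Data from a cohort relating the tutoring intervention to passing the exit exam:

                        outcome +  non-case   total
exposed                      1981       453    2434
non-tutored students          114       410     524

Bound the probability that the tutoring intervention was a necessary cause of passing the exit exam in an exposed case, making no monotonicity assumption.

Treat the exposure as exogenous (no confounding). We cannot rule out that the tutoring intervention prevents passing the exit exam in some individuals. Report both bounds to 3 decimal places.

0.733 ≤ PN ≤ 0.961

p₁ = P(outcome | exposed) = 1981/2434 = 0.81389
p₀ = P(outcome | unexposed) = 114/524 = 0.21756
Under exogeneity alone the bounds on PN are max{0,(p₁−p₀)/p₁} ≤ PN ≤ min{1,(1−p₀)/p₁}.
  lower = (p₁ − p₀)/p₁ = 0.59633 / 0.81389 ≈ 0.7327
  upper = min{1, (1 − p₀)/p₁} = 0.78244 / 0.81389 ≈ 0.9614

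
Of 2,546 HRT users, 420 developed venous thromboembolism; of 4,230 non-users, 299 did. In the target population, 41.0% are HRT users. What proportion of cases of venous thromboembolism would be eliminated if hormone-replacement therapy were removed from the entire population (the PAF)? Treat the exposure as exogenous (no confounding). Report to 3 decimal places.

p₁ = P(outcome | exposed) = 420/2546 = 0.16496
p₀ = P(outcome | unexposed) = 299/4230 = 0.070686
Overall risk P(Y=1) = π·p₁ + (1−π)·p₀ = 0.41×0.16496 + 0.59×0.070686 = 0.10934.
Under exogeneity, PAF = [P(Y=1) − p₀] / P(Y=1).
PAF = (0.10934 − 0.070686) / 0.10934 ≈ 0.3535

PAF ≈ 0.354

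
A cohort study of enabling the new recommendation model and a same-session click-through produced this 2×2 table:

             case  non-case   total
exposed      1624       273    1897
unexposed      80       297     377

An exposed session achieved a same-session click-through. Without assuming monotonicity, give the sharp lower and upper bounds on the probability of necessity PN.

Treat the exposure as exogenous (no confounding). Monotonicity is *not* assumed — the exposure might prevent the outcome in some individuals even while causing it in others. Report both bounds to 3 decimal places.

0.752 ≤ PN ≤ 0.920

p₁ = P(outcome | exposed) = 1624/1897 = 0.85609
p₀ = P(outcome | unexposed) = 80/377 = 0.2122
Under exogeneity alone the bounds on PN are max{0,(p₁−p₀)/p₁} ≤ PN ≤ min{1,(1−p₀)/p₁}.
  lower = (p₁ − p₀)/p₁ = 0.64389 / 0.85609 ≈ 0.7521
  upper = min{1, (1 − p₀)/p₁} = 0.7878 / 0.85609 ≈ 0.9202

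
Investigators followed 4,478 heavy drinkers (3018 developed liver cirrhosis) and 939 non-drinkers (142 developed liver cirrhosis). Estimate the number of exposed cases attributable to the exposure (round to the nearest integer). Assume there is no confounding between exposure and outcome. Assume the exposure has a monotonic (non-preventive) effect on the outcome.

p₁ = P(outcome | exposed) = 3018/4478 = 0.67396
p₀ = P(outcome | unexposed) = 142/939 = 0.15122
PN = (p₁ − p₀)/p₁ = (0.67396 − 0.15122) / 0.67396 ≈ 0.77562.
Attributable cases ≈ PN × (exposed cases) = 0.77562 × 3018 ≈ 2340.82.

about 2341 cases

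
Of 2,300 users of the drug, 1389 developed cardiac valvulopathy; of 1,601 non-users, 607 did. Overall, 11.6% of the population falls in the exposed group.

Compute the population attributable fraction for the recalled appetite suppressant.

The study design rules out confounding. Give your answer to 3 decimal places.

PAF ≈ 0.064

p₁ = P(outcome | exposed) = 1389/2300 = 0.60391
p₀ = P(outcome | unexposed) = 607/1601 = 0.37914
Overall risk P(Y=1) = π·p₁ + (1−π)·p₀ = 0.116×0.60391 + 0.884×0.37914 = 0.40521.
Under exogeneity, PAF = [P(Y=1) − p₀] / P(Y=1).
PAF = (0.40521 − 0.37914) / 0.40521 ≈ 0.0643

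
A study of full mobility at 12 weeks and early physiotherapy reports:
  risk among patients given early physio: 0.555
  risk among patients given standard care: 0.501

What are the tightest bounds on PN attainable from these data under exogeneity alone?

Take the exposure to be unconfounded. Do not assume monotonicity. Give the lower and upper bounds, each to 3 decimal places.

0.097 ≤ PN ≤ 0.899

Let p₁ = 0.555, p₀ = 0.501.
Under exogeneity alone the bounds on PN are max{0,(p₁−p₀)/p₁} ≤ PN ≤ min{1,(1−p₀)/p₁}.
  lower = (p₁ − p₀)/p₁ = 0.054 / 0.555 ≈ 0.0973
  upper = min{1, (1 − p₀)/p₁} = 0.499 / 0.555 ≈ 0.8991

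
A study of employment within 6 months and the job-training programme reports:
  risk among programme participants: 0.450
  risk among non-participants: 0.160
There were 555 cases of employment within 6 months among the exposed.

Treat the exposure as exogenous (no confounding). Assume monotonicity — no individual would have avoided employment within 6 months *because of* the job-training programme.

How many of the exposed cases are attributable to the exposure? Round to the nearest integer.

Let p₁ = 0.45, p₀ = 0.16.
PN = (p₁ − p₀)/p₁ = (0.45 − 0.16) / 0.45 ≈ 0.64444.
Attributable cases ≈ PN × (exposed cases) = 0.64444 × 555 ≈ 357.67.

about 358 cases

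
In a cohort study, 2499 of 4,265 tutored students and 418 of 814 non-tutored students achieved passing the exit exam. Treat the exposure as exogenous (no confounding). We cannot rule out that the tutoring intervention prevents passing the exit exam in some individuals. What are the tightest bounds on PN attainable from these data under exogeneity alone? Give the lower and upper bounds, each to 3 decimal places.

p₁ = P(outcome | exposed) = 2499/4265 = 0.58593
p₀ = P(outcome | unexposed) = 418/814 = 0.51351
Under exogeneity alone the bounds on PN are max{0,(p₁−p₀)/p₁} ≤ PN ≤ min{1,(1−p₀)/p₁}.
  lower = (p₁ − p₀)/p₁ = 0.072418 / 0.58593 ≈ 0.1236
  upper = min{1, (1 − p₀)/p₁} = 0.48649 / 0.58593 ≈ 0.8303

0.124 ≤ PN ≤ 0.830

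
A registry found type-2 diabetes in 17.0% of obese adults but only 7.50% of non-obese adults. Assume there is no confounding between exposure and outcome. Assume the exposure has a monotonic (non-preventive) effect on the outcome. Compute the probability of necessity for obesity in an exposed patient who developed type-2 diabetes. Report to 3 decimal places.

PN ≈ 0.559

p₁ = 0.17, p₀ = 0.075.
Under exogeneity and monotonicity, PN = (p₁ − p₀) / p₁.
PN = (0.17 − 0.075) / 0.17 = 0.095 / 0.17 ≈ 0.5588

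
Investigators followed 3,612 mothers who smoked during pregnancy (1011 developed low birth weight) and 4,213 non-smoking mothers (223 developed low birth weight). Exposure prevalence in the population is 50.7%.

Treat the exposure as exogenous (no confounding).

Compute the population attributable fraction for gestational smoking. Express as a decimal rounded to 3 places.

p₁ = P(outcome | exposed) = 1011/3612 = 0.2799
p₀ = P(outcome | unexposed) = 223/4213 = 0.052931
Overall risk P(Y=1) = π·p₁ + (1−π)·p₀ = 0.507×0.2799 + 0.493×0.052931 = 0.168.
Under exogeneity, PAF = [P(Y=1) − p₀] / P(Y=1).
PAF = (0.168 − 0.052931) / 0.168 ≈ 0.6849

PAF ≈ 0.685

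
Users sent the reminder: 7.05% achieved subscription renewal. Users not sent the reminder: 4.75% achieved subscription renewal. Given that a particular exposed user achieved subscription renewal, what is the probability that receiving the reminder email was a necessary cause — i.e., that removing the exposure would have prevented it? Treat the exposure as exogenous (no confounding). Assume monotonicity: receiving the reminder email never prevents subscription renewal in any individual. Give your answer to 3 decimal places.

PN ≈ 0.326

p₁ = 0.0705, p₀ = 0.0475.
Under exogeneity and monotonicity, PN = (p₁ − p₀) / p₁.
PN = (0.0705 − 0.0475) / 0.0705 = 0.023 / 0.0705 ≈ 0.3262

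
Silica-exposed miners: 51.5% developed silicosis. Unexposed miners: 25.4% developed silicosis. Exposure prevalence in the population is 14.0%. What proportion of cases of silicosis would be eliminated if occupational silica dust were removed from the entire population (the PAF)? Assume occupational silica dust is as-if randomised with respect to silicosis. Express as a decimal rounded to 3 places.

PAF ≈ 0.126

p₁ = 0.515, p₀ = 0.254.
Overall risk P(Y=1) = π·p₁ + (1−π)·p₀ = 0.14×0.515 + 0.86×0.254 = 0.29054.
Under exogeneity, PAF = [P(Y=1) − p₀] / P(Y=1).
PAF = (0.29054 − 0.254) / 0.29054 ≈ 0.1258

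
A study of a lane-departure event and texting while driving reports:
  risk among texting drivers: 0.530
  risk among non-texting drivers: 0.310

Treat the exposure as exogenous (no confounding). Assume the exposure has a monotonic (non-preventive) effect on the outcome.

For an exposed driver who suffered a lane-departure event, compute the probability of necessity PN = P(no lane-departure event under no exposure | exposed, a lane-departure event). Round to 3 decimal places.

Let p₁ = 0.53, p₀ = 0.31.
Under exogeneity and monotonicity, PN = (p₁ − p₀) / p₁.
PN = (0.53 − 0.31) / 0.53 = 0.22 / 0.53 ≈ 0.4151

PN ≈ 0.415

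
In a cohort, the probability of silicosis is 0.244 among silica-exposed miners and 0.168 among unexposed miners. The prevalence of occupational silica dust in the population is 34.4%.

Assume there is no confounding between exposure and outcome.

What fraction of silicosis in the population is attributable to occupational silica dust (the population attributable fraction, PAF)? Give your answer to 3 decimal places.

Let p₁ = 0.244, p₀ = 0.168.
Overall risk P(Y=1) = π·p₁ + (1−π)·p₀ = 0.344×0.244 + 0.656×0.168 = 0.19414.
Under exogeneity, PAF = [P(Y=1) − p₀] / P(Y=1).
PAF = (0.19414 − 0.168) / 0.19414 ≈ 0.1347

PAF ≈ 0.135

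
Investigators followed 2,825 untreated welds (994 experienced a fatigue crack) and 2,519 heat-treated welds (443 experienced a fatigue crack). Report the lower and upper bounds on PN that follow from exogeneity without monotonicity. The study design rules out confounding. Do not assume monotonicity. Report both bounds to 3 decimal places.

p₁ = P(outcome | exposed) = 994/2825 = 0.35186
p₀ = P(outcome | unexposed) = 443/2519 = 0.17586
Under exogeneity alone the bounds on PN are max{0,(p₁−p₀)/p₁} ≤ PN ≤ min{1,(1−p₀)/p₁}.
  lower = (p₁ − p₀)/p₁ = 0.17599 / 0.35186 ≈ 0.5002
  upper = min{1, (1 − p₀)/p₁} = 0.82414 / 0.35186 ≈ 2.3422 → capped at 1

0.500 ≤ PN ≤ 1.000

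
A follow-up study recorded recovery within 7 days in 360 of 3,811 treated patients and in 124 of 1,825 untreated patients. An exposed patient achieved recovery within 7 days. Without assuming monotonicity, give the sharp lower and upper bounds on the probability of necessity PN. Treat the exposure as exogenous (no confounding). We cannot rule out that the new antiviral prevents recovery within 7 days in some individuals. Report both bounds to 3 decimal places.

p₁ = P(outcome | exposed) = 360/3811 = 0.094463
p₀ = P(outcome | unexposed) = 124/1825 = 0.067945
Under exogeneity alone the bounds on PN are max{0,(p₁−p₀)/p₁} ≤ PN ≤ min{1,(1−p₀)/p₁}.
  lower = (p₁ − p₀)/p₁ = 0.026518 / 0.094463 ≈ 0.2807
  upper = min{1, (1 − p₀)/p₁} = 0.93205 / 0.094463 ≈ 9.8668 → capped at 1

0.281 ≤ PN ≤ 1.000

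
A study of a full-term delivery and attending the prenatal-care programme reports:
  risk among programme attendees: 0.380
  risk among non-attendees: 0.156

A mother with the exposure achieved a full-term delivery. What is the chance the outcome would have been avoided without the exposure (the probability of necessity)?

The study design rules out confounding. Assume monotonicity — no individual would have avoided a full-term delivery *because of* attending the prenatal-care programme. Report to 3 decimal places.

PN ≈ 0.589

Let p₁ = 0.38, p₀ = 0.156.
Under exogeneity and monotonicity, PN = (p₁ − p₀) / p₁.
PN = (0.38 − 0.156) / 0.38 = 0.224 / 0.38 ≈ 0.5895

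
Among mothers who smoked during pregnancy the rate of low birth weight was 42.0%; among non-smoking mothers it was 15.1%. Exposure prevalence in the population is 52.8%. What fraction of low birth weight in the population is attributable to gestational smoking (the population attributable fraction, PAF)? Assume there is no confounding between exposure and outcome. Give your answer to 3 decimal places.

p₁ = 0.42, p₀ = 0.151.
Overall risk P(Y=1) = π·p₁ + (1−π)·p₀ = 0.528×0.42 + 0.472×0.151 = 0.29303.
Under exogeneity, PAF = [P(Y=1) − p₀] / P(Y=1).
PAF = (0.29303 − 0.151) / 0.29303 ≈ 0.4847

PAF ≈ 0.485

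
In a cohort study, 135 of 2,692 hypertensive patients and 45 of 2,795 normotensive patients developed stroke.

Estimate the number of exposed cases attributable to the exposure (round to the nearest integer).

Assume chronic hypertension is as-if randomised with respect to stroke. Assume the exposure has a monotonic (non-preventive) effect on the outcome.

p₁ = P(outcome | exposed) = 135/2692 = 0.050149
p₀ = P(outcome | unexposed) = 45/2795 = 0.0161
PN = (p₁ − p₀)/p₁ = (0.050149 − 0.0161) / 0.050149 ≈ 0.67895.
Attributable cases ≈ PN × (exposed cases) = 0.67895 × 135 ≈ 91.66.

about 92 cases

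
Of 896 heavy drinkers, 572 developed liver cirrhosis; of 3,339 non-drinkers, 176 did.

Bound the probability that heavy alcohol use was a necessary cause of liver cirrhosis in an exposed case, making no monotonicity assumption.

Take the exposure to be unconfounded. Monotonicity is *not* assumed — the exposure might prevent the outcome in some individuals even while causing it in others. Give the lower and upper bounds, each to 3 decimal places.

0.917 ≤ PN ≤ 1.000

p₁ = P(outcome | exposed) = 572/896 = 0.63839
p₀ = P(outcome | unexposed) = 176/3339 = 0.05271
Under exogeneity alone the bounds on PN are max{0,(p₁−p₀)/p₁} ≤ PN ≤ min{1,(1−p₀)/p₁}.
  lower = (p₁ − p₀)/p₁ = 0.58568 / 0.63839 ≈ 0.9174
  upper = min{1, (1 − p₀)/p₁} = 0.94729 / 0.63839 ≈ 1.4839 → capped at 1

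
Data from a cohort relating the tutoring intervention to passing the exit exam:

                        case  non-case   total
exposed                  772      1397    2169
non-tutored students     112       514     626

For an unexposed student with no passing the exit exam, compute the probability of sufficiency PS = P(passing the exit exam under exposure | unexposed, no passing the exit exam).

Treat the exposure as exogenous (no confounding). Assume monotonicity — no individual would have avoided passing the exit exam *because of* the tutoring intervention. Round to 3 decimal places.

p₁ = P(outcome | exposed) = 772/2169 = 0.35592
p₀ = P(outcome | unexposed) = 112/626 = 0.17891
Under exogeneity and monotonicity, PS = (p₁ − p₀)/(1 − p₀).
PS = (0.35592 − 0.17891) / 0.82109 ≈ 0.2156

PS ≈ 0.216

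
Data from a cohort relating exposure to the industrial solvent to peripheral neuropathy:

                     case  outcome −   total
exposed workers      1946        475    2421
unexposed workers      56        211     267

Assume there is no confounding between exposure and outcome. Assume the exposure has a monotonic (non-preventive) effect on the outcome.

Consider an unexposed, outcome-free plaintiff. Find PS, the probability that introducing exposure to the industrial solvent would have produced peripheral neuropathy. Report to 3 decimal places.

PS ≈ 0.752

p₁ = P(outcome | exposed) = 1946/2421 = 0.8038
p₀ = P(outcome | unexposed) = 56/267 = 0.20974
Under exogeneity and monotonicity, PS = (p₁ − p₀) / (1 − p₀).
PS = (0.8038 − 0.20974) / (1 − 0.20974) = 0.59406 / 0.79026 ≈ 0.7517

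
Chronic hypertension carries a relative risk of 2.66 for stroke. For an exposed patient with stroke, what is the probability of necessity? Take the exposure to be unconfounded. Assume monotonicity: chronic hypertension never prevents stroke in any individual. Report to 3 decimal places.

Under exogeneity and monotonicity, PN = (RR − 1) / RR = 1 − 1/RR.
PN = (2.66 − 1) / 2.66 = 1.66 / 2.66 ≈ 0.6241

PN ≈ 0.624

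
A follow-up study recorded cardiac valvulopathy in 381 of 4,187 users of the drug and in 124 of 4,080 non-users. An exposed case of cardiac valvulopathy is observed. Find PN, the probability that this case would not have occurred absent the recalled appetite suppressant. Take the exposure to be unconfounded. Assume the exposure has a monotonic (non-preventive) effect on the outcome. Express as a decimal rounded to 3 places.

p₁ = P(outcome | exposed) = 381/4187 = 0.090996
p₀ = P(outcome | unexposed) = 124/4080 = 0.030392
Under exogeneity and monotonicity, PN = (p₁ − p₀) / p₁.
PN = (0.090996 − 0.030392) / 0.090996 = 0.060604 / 0.090996 ≈ 0.6660

PN ≈ 0.666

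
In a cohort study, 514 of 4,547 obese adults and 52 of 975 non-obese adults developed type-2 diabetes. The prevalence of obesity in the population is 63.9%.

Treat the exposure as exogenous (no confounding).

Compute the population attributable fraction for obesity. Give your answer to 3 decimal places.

p₁ = P(outcome | exposed) = 514/4547 = 0.11304
p₀ = P(outcome | unexposed) = 52/975 = 0.053333
Overall risk P(Y=1) = π·p₁ + (1−π)·p₀ = 0.639×0.11304 + 0.361×0.053333 = 0.091487.
Under exogeneity, PAF = [P(Y=1) − p₀] / P(Y=1).
PAF = (0.091487 − 0.053333) / 0.091487 ≈ 0.4170

PAF ≈ 0.417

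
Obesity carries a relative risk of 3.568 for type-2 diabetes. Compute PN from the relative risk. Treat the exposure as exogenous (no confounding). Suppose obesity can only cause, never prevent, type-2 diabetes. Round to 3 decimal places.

PN ≈ 0.720

Under exogeneity and monotonicity, PN = (RR − 1) / RR = 1 − 1/RR.
PN = (3.568 − 1) / 3.568 = 2.568 / 3.568 ≈ 0.7197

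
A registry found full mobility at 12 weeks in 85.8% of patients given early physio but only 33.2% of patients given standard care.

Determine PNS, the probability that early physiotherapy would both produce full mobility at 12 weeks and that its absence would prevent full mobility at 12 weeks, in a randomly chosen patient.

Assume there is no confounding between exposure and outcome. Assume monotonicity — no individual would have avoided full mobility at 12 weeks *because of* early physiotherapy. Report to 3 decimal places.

PNS ≈ 0.526

p₁ = 0.858, p₀ = 0.332.
Under exogeneity and monotonicity, PNS = p₁ − p₀.
PNS = 0.858 − 0.332 = 0.526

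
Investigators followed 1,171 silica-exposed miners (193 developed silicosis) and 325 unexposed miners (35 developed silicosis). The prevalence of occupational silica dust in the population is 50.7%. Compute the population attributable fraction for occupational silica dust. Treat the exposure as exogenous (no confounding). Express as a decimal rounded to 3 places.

p₁ = P(outcome | exposed) = 193/1171 = 0.16482
p₀ = P(outcome | unexposed) = 35/325 = 0.10769
Overall risk P(Y=1) = π·p₁ + (1−π)·p₀ = 0.507×0.16482 + 0.493×0.10769 = 0.13665.
Under exogeneity, PAF = [P(Y=1) − p₀] / P(Y=1).
PAF = (0.13665 − 0.10769) / 0.13665 ≈ 0.2119

PAF ≈ 0.212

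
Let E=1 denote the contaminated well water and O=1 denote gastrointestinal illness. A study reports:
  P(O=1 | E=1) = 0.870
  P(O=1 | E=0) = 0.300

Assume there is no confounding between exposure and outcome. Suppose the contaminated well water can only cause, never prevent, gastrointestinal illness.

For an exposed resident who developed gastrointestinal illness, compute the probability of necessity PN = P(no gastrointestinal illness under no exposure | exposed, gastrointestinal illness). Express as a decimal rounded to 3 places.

PN ≈ 0.655

Let p₁ = 0.87, p₀ = 0.3.
Under exogeneity and monotonicity, PN = (p₁ − p₀) / p₁.
PN = (0.87 − 0.3) / 0.87 = 0.57 / 0.87 ≈ 0.6552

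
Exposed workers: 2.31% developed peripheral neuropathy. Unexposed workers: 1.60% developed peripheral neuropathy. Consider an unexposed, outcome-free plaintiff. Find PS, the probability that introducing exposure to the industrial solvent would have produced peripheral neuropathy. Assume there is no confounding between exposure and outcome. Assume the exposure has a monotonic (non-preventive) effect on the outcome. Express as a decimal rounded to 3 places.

PS ≈ 0.007

p₁ = 0.0231, p₀ = 0.016.
Under exogeneity and monotonicity, PS = (p₁ − p₀) / (1 − p₀).
PS = (0.0231 − 0.016) / (1 − 0.016) = 0.0071 / 0.984 ≈ 0.0072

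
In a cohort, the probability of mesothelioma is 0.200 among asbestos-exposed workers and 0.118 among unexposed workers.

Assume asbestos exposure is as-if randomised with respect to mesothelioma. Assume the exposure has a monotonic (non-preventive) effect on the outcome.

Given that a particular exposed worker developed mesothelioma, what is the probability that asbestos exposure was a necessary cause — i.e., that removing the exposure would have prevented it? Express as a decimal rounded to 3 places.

Let p₁ = 0.2, p₀ = 0.118.
Under exogeneity and monotonicity, PN = (p₁ − p₀) / p₁.
PN = (0.2 − 0.118) / 0.2 = 0.082 / 0.2 ≈ 0.4100

PN ≈ 0.410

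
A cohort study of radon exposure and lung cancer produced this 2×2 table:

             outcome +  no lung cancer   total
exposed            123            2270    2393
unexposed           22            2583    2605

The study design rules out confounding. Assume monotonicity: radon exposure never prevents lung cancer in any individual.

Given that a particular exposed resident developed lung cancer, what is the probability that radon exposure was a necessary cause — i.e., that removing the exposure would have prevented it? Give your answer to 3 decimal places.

PN ≈ 0.836

p₁ = P(outcome | exposed) = 123/2393 = 0.0514
p₀ = P(outcome | unexposed) = 22/2605 = 0.0084453
Under exogeneity and monotonicity, PN = (p₁ − p₀) / p₁.
PN = (0.0514 − 0.0084453) / 0.0514 = 0.042955 / 0.0514 ≈ 0.8357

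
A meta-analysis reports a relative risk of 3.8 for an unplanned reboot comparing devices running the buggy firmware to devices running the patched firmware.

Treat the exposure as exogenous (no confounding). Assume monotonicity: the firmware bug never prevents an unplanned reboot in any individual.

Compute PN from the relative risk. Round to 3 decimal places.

Under exogeneity and monotonicity, PN = (RR − 1) / RR = 1 − 1/RR.
PN = (3.8 − 1) / 3.8 = 2.8 / 3.8 ≈ 0.7368

PN ≈ 0.737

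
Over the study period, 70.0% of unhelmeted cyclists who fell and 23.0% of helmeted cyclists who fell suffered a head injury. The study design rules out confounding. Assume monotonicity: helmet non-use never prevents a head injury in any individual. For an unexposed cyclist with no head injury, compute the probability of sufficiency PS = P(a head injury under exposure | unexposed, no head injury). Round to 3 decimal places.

p₁ = 0.7, p₀ = 0.23.
Under exogeneity and monotonicity, PS = (p₁ − p₀) / (1 − p₀).
PS = (0.7 − 0.23) / (1 − 0.23) = 0.47 / 0.77 ≈ 0.6104

PS ≈ 0.610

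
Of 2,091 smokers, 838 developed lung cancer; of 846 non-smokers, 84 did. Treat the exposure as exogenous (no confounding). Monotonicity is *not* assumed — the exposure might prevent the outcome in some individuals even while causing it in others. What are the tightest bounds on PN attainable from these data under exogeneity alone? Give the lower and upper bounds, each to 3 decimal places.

p₁ = P(outcome | exposed) = 838/2091 = 0.40077
p₀ = P(outcome | unexposed) = 84/846 = 0.099291
Under exogeneity alone the bounds on PN are max{0,(p₁−p₀)/p₁} ≤ PN ≤ min{1,(1−p₀)/p₁}.
  lower = (p₁ − p₀)/p₁ = 0.30147 / 0.40077 ≈ 0.7522
  upper = min{1, (1 − p₀)/p₁} = 0.90071 / 0.40077 ≈ 2.2475 → capped at 1

0.752 ≤ PN ≤ 1.000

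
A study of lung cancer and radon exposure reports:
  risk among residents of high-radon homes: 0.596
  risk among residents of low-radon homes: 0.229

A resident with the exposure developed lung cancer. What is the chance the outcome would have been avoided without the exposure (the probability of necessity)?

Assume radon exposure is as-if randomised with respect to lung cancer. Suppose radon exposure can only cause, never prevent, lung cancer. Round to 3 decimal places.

PN ≈ 0.616

Let p₁ = 0.596, p₀ = 0.229.
Under exogeneity and monotonicity, PN = (p₁ − p₀) / p₁.
PN = (0.596 − 0.229) / 0.596 = 0.367 / 0.596 ≈ 0.6158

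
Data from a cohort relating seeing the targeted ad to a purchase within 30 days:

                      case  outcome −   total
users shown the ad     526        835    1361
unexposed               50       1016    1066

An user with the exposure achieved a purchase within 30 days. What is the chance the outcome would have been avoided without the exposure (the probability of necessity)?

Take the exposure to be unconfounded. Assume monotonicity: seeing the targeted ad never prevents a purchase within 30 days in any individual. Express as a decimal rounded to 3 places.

PN ≈ 0.879

p₁ = P(outcome | exposed) = 526/1361 = 0.38648
p₀ = P(outcome | unexposed) = 50/1066 = 0.046904
Under exogeneity and monotonicity, PN = (p₁ − p₀)/p₁.
PN = (0.38648 − 0.046904) / 0.38648 ≈ 0.8786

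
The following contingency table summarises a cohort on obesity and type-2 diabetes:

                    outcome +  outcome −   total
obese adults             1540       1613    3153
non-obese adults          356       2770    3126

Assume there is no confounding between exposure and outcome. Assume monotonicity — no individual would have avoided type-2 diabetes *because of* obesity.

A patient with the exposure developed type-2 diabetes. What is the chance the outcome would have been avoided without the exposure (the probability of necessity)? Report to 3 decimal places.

PN ≈ 0.767

p₁ = P(outcome | exposed) = 1540/3153 = 0.48842
p₀ = P(outcome | unexposed) = 356/3126 = 0.11388
Under exogeneity and monotonicity, PN = (p₁ − p₀)/p₁.
PN = (0.48842 − 0.11388) / 0.48842 ≈ 0.7668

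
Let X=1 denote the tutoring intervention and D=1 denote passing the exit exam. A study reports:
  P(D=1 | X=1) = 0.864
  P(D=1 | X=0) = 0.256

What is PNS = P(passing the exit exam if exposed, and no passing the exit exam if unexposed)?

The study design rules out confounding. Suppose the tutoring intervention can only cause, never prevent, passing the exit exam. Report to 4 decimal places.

PNS ≈ 0.6080

Let p₁ = 0.864, p₀ = 0.256.
Under exogeneity and monotonicity, PNS = p₁ − p₀.
PNS = 0.864 − 0.256 = 0.608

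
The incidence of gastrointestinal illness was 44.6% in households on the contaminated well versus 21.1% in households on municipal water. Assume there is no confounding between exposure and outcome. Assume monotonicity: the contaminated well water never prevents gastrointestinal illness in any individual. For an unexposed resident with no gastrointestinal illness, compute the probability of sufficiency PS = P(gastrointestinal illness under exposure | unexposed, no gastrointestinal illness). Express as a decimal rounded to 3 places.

PS ≈ 0.298

p₁ = 0.446, p₀ = 0.211.
Under exogeneity and monotonicity, PS = (p₁ − p₀) / (1 − p₀).
PS = (0.446 − 0.211) / (1 − 0.211) = 0.235 / 0.789 ≈ 0.2978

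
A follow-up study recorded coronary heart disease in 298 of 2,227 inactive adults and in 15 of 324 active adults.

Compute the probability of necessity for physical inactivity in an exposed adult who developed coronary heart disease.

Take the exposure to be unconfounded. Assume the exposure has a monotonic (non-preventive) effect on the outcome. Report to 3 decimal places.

PN ≈ 0.654

p₁ = P(outcome | exposed) = 298/2227 = 0.13381
p₀ = P(outcome | unexposed) = 15/324 = 0.046296
Under exogeneity and monotonicity, PN = (p₁ − p₀) / p₁.
PN = (0.13381 − 0.046296) / 0.13381 = 0.087516 / 0.13381 ≈ 0.6540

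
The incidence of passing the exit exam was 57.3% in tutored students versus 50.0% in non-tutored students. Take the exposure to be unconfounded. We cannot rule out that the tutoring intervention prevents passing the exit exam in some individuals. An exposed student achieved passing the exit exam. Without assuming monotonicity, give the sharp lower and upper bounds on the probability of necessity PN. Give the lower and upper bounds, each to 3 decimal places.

p₁ = 0.573, p₀ = 0.5.
Under exogeneity alone the bounds on PN are max{0,(p₁−p₀)/p₁} ≤ PN ≤ min{1,(1−p₀)/p₁}.
  lower = (p₁ − p₀)/p₁ = 0.073 / 0.573 ≈ 0.1274
  upper = min{1, (1 − p₀)/p₁} = 0.5 / 0.573 ≈ 0.8726

0.127 ≤ PN ≤ 0.873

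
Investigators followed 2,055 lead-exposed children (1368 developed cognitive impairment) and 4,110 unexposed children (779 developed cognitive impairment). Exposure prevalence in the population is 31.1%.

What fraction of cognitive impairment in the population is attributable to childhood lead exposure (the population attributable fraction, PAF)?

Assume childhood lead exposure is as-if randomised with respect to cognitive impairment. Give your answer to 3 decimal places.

PAF ≈ 0.439

p₁ = P(outcome | exposed) = 1368/2055 = 0.66569
p₀ = P(outcome | unexposed) = 779/4110 = 0.18954
Overall risk P(Y=1) = π·p₁ + (1−π)·p₀ = 0.311×0.66569 + 0.689×0.18954 = 0.33762.
Under exogeneity, PAF = [P(Y=1) − p₀] / P(Y=1).
PAF = (0.33762 − 0.18954) / 0.33762 ≈ 0.4386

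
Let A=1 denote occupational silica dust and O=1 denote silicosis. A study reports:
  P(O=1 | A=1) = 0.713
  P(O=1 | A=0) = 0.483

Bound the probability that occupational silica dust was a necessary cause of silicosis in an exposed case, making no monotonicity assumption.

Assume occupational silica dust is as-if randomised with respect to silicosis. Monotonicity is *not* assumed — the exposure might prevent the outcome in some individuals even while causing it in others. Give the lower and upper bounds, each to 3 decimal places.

0.323 ≤ PN ≤ 0.725

Let p₁ = 0.713, p₀ = 0.483.
Under exogeneity alone the bounds on PN are max{0,(p₁−p₀)/p₁} ≤ PN ≤ min{1,(1−p₀)/p₁}.
  lower = (p₁ − p₀)/p₁ = 0.23 / 0.713 ≈ 0.3226
  upper = min{1, (1 − p₀)/p₁} = 0.517 / 0.713 ≈ 0.7251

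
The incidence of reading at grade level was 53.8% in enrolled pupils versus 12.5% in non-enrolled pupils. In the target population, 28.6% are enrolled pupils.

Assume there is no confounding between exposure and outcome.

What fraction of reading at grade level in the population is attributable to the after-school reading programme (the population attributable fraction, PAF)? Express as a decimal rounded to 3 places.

p₁ = 0.538, p₀ = 0.125.
Overall risk P(Y=1) = π·p₁ + (1−π)·p₀ = 0.286×0.538 + 0.714×0.125 = 0.24312.
Under exogeneity, PAF = [P(Y=1) − p₀] / P(Y=1).
PAF = (0.24312 − 0.125) / 0.24312 ≈ 0.4858

PAF ≈ 0.486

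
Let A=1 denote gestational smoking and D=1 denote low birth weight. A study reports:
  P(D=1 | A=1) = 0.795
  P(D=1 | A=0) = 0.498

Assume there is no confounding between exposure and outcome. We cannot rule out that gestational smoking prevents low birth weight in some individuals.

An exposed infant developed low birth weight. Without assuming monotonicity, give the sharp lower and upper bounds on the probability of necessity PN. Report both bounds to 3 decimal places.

Let p₁ = 0.795, p₀ = 0.498.
Under exogeneity alone the bounds on PN are max{0,(p₁−p₀)/p₁} ≤ PN ≤ min{1,(1−p₀)/p₁}.
  lower = (p₁ − p₀)/p₁ = 0.297 / 0.795 ≈ 0.3736
  upper = min{1, (1 − p₀)/p₁} = 0.502 / 0.795 ≈ 0.6314

0.374 ≤ PN ≤ 0.631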